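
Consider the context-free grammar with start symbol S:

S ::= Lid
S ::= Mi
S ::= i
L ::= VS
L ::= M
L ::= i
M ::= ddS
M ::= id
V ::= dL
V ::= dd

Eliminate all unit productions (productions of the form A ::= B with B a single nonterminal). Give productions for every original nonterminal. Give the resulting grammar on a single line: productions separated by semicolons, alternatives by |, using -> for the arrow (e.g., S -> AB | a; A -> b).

Unit productions: L->M.
Unit pairs (A ⇒* B via units): (L,M).
S: inherits non-unit rules of {S} → Lid | Mi | i.
L: inherits non-unit rules of {L, M} → VS | ddS | i | id.
M: inherits non-unit rules of {M} → ddS | id.
V: inherits non-unit rules of {V} → dL | dd.

S -> i | Mi | Lid; L -> i | VS | id | ddS; M -> id | ddS; V -> dL | dd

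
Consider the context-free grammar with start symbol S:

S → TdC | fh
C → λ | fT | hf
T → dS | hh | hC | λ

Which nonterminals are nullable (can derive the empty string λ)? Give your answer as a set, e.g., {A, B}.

Directly nullable (have an ε-rule): {C, T}.
Not nullable: S — each has a terminal in every rule's right-hand side or depends on a non-nullable symbol.

{C, T}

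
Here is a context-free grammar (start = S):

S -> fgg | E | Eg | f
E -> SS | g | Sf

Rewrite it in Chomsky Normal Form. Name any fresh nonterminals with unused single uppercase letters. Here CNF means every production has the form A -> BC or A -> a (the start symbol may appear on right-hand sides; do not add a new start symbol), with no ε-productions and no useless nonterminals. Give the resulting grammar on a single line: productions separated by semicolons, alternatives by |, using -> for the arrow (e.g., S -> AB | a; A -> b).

No ε-productions.
After unit-elimination: S -> f | g | Eg | SS | Sf | fgg; E -> g | SS | Sf.
TERM: introduce A -> f, B -> g and substitute in every rule of length ≥2.
BIN: S -> ABB becomes S -> AC, C -> BB.

S -> f | g | AC | EB | SA | SS; A -> f; B -> g; C -> BB; E -> g | SA | SS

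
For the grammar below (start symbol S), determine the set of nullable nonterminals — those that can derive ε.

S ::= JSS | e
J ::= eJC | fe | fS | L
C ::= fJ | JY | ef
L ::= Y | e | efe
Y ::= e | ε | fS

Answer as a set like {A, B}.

{C, J, L, Y}

Directly nullable (have an ε-rule): {Y}.
L is nullable via L -> Y (every symbol on the right is already known nullable).
J is nullable via J -> L (every symbol on the right is already known nullable).
C is nullable via C -> JY (every symbol on the right is already known nullable).
Not nullable: S — each has a terminal in every rule's right-hand side or depends on a non-nullable symbol.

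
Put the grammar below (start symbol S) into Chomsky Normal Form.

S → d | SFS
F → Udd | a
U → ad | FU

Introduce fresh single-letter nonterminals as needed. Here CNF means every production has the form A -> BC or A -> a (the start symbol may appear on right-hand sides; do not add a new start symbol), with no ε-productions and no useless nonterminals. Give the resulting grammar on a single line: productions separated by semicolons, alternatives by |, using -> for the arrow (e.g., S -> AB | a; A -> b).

No ε-productions.
No unit productions to eliminate.
TERM: introduce B -> a, A -> d and substitute in every rule of length ≥2.
BIN: F -> UAA becomes F -> UC, C -> AA; S -> SFS becomes S -> SD, D -> FS.

S -> d | SD; A -> d; B -> a; C -> AA; D -> FS; F -> a | UC; U -> BA | FU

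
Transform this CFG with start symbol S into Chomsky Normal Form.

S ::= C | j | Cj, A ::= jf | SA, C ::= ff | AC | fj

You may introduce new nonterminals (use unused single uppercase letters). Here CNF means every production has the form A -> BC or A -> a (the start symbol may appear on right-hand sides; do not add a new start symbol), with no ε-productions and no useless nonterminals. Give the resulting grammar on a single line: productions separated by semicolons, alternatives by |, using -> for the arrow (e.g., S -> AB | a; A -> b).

S -> j | AC | CB | DB | DD; A -> BD | SA; B -> j; C -> AC | DB | DD; D -> f

No ε-productions.
After unit-elimination: S -> j | AC | Cj | ff | fj; A -> SA | jf; C -> AC | ff | fj.
TERM: introduce D -> f, B -> j and substitute in every rule of length ≥2.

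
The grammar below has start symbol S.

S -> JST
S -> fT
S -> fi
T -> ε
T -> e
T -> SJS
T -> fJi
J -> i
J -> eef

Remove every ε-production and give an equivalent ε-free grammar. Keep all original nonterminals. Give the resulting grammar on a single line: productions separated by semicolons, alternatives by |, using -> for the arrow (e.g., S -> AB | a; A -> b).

S -> f | JS | fT | fi | JST; J -> i | eef; T -> e | SJS | fJi

Nullable set: {T}.
S -> JST: T nullable, giving JS | JST.
S -> fT: T nullable, giving f | fT.
Drop T -> ε.
Unchanged (no nullable symbols): S -> fi; J -> eef; J -> i; T -> SJS; T -> e; T -> fJi.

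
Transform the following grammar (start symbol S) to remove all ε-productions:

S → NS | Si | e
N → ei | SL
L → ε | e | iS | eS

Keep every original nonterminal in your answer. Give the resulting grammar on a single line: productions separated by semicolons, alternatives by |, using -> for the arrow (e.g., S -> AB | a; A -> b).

Nullable set: {L}.
Drop L -> ε.
N -> SL: L nullable, giving S | SL.
Unchanged (no nullable symbols): S -> NS; S -> Si; S -> e; L -> e; L -> eS; L -> iS; N -> ei.

S -> e | NS | Si; L -> e | eS | iS; N -> S | SL | ei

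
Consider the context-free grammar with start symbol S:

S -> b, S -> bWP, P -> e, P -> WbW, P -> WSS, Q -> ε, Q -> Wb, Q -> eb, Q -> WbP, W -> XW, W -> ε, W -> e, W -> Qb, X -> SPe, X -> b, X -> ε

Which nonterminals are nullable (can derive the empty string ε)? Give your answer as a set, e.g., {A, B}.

Directly nullable (have an ε-rule): {Q, W, X}.
Not nullable: P, S — each has a terminal in every rule's right-hand side or depends on a non-nullable symbol.

{Q, W, X}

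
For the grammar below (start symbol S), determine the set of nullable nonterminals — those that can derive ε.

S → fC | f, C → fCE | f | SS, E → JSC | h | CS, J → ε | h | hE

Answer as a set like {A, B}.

Directly nullable (have an ε-rule): {J}.
Not nullable: C, E, S — each has a terminal in every rule's right-hand side or depends on a non-nullable symbol.

{J}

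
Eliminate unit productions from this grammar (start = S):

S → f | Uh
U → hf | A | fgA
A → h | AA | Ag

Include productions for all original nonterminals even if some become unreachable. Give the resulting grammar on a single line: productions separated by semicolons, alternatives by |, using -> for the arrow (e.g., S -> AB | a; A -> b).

Unit productions: U->A.
Unit pairs (A ⇒* B via units): (U,A).
S: inherits non-unit rules of {S} → Uh | f.
A: inherits non-unit rules of {A} → AA | Ag | h.
U: inherits non-unit rules of {A, U} → AA | Ag | fgA | h | hf.

S -> f | Uh; A -> h | AA | Ag; U -> h | AA | Ag | hf | fgA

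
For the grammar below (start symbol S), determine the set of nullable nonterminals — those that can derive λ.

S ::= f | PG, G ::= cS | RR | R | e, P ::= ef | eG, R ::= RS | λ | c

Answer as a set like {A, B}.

Directly nullable (have an ε-rule): {R}.
G is nullable via G -> R (every symbol on the right is already known nullable).
Not nullable: P, S — each has a terminal in every rule's right-hand side or depends on a non-nullable symbol.

{G, R}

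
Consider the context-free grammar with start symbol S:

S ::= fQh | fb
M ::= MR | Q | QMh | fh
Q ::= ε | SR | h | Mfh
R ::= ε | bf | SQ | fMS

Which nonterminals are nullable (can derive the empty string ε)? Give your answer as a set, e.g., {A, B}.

{M, Q, R}

Directly nullable (have an ε-rule): {Q, R}.
M is nullable via M -> Q (every symbol on the right is already known nullable).
Not nullable: S — each has a terminal in every rule's right-hand side or depends on a non-nullable symbol.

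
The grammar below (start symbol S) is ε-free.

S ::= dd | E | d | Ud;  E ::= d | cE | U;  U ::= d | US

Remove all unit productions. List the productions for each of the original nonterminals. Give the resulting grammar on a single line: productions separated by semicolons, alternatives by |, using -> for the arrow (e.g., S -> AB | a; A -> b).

Unit productions: E->U, S->E.
Unit pairs (A ⇒* B via units): (E,U), (S,E), (S,U).
S: inherits non-unit rules of {E, S, U} → US | Ud | cE | d | dd.
E: inherits non-unit rules of {E, U} → US | cE | d.
U: inherits non-unit rules of {U} → US | d.

S -> d | US | Ud | cE | dd; E -> d | US | cE; U -> d | US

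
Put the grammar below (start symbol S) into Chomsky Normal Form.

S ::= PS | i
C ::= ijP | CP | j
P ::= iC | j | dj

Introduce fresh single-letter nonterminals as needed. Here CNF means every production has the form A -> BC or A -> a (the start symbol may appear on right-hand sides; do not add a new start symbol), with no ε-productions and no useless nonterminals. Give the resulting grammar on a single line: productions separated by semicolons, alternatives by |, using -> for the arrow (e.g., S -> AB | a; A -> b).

No ε-productions.
No unit productions to eliminate.
TERM: introduce D -> d, A -> i, B -> j and substitute in every rule of length ≥2.
BIN: C -> ABP becomes C -> AE, E -> BP.

S -> i | PS; A -> i; B -> j; C -> j | AE | CP; D -> d; E -> BP; P -> j | AC | DB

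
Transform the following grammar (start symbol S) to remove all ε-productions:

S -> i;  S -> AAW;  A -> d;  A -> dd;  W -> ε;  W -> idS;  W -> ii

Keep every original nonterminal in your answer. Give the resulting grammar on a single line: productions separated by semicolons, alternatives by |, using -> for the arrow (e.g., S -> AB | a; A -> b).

S -> i | AA | AAW; A -> d | dd; W -> ii | idS

Nullable set: {W}.
S -> AAW: W nullable, giving AA | AAW.
Drop W -> ε.
Unchanged (no nullable symbols): S -> i; A -> d; A -> dd; W -> idS; W -> ii.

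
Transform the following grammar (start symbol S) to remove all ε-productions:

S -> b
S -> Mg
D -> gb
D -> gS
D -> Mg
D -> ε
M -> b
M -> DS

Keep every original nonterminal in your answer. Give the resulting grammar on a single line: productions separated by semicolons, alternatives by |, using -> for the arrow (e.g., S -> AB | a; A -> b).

Nullable set: {D}.
Drop D -> ε.
M -> DS: D nullable, giving DS | S.
Unchanged (no nullable symbols): S -> Mg; S -> b; D -> Mg; D -> gS; D -> gb; M -> b.

S -> b | Mg; D -> Mg | gS | gb; M -> S | b | DS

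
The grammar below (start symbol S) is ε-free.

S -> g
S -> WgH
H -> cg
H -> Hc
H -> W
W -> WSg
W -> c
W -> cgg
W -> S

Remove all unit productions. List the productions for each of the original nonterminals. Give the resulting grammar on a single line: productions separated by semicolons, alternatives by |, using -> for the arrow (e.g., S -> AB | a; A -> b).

S -> g | WgH; H -> c | g | Hc | cg | WSg | WgH | cgg; W -> c | g | WSg | WgH | cgg

Unit productions: H->W, W->S.
Unit pairs (A ⇒* B via units): (H,S), (H,W), (W,S).
S: inherits non-unit rules of {S} → WgH | g.
H: inherits non-unit rules of {H, S, W} → Hc | WSg | WgH | c | cg | cgg | g.
W: inherits non-unit rules of {S, W} → WSg | WgH | c | cgg | g.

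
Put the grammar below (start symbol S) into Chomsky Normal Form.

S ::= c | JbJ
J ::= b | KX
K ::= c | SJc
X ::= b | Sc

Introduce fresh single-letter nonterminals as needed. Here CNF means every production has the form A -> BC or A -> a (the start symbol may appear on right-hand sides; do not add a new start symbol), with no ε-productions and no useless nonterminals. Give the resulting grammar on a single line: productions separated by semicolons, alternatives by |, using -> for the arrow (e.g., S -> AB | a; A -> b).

No ε-productions.
No unit productions to eliminate.
TERM: introduce B -> b, A -> c and substitute in every rule of length ≥2.
BIN: K -> SJA becomes K -> SC, C -> JA; S -> JBJ becomes S -> JD, D -> BJ.

S -> c | JD; A -> c; B -> b; C -> JA; D -> BJ; J -> b | KX; K -> c | SC; X -> b | SA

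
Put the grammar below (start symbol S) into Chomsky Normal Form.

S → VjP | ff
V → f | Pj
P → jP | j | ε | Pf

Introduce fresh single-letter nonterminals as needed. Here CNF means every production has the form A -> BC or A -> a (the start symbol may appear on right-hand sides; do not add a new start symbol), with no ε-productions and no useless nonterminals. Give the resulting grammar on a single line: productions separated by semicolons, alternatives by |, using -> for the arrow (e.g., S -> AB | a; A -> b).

Nullable: {P}; after ε-elimination: S -> Vj | ff | VjP; P -> f | j | Pf | jP; V -> f | j | Pj.
No unit productions to eliminate.
TERM: introduce A -> f, B -> j and substitute in every rule of length ≥2.
BIN: S -> VBP becomes S -> VC, C -> BP.

S -> AA | VB | VC; A -> f; B -> j; C -> BP; P -> f | j | BP | PA; V -> f | j | PB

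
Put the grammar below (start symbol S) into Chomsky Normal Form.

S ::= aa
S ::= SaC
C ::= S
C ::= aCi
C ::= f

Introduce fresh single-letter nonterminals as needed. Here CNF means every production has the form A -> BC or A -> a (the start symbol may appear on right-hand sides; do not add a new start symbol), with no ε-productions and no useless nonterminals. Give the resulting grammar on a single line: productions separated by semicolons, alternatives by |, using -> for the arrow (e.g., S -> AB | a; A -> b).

S -> AA | SF; A -> a; B -> i; C -> f | AA | AD | SE; D -> CB; E -> AC; F -> AC

No ε-productions.
After unit-elimination: S -> aa | SaC; C -> f | aa | SaC | aCi.
TERM: introduce A -> a, B -> i and substitute in every rule of length ≥2.
BIN: C -> ACB becomes C -> AD, D -> CB; C -> SAC becomes C -> SE, E -> AC; S -> SAC becomes S -> SF, F -> AC.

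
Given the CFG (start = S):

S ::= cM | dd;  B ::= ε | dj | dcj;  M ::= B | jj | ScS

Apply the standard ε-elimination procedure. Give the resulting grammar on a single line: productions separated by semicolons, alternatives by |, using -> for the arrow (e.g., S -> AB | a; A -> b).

Nullable set: {B, M}.
S -> cM: M nullable, giving c | cM.
Drop B -> ε.
M -> B: B nullable, giving B.
Unchanged (no nullable symbols): S -> dd; B -> dcj; B -> dj; M -> ScS; M -> jj.

S -> c | cM | dd; B -> dj | dcj; M -> B | jj | ScS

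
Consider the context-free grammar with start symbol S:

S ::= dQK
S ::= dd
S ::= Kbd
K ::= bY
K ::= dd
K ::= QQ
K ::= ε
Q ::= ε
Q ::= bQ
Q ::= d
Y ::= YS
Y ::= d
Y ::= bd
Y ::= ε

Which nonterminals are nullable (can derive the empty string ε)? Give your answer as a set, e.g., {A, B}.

{K, Q, Y}

Directly nullable (have an ε-rule): {K, Q, Y}.
Not nullable: S — each has a terminal in every rule's right-hand side or depends on a non-nullable symbol.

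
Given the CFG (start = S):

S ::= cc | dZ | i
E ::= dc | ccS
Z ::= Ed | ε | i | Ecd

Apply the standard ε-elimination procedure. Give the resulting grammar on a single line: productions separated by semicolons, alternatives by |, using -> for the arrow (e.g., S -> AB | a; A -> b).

Nullable set: {Z}.
S -> dZ: Z nullable, giving d | dZ.
Drop Z -> ε.
Unchanged (no nullable symbols): S -> cc; S -> i; E -> ccS; E -> dc; Z -> Ecd; Z -> Ed; Z -> i.

S -> d | i | cc | dZ; E -> dc | ccS; Z -> i | Ed | Ecd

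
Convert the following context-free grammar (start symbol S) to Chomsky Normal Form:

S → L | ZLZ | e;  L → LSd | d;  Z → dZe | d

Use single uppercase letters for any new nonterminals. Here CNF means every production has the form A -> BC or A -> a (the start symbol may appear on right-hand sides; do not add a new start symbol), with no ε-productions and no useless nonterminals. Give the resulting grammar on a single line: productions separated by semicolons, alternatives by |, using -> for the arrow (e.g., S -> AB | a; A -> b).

No ε-productions.
After unit-elimination: S -> d | e | LSd | ZLZ; L -> d | LSd; Z -> d | dZe.
TERM: introduce A -> d, B -> e and substitute in every rule of length ≥2.
BIN: L -> LSA becomes L -> LC, C -> SA; S -> LSA becomes S -> LD, D -> SA; S -> ZLZ becomes S -> ZE, E -> LZ; Z -> AZB becomes Z -> AF, F -> ZB.

S -> d | e | LD | ZE; A -> d; B -> e; C -> SA; D -> SA; E -> LZ; F -> ZB; L -> d | LC; Z -> d | AF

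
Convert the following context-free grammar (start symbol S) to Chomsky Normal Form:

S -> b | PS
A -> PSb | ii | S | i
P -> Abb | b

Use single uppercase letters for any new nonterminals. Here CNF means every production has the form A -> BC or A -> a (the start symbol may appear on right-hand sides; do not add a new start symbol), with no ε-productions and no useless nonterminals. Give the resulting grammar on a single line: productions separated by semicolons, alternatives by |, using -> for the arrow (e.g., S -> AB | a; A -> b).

S -> b | PS; A -> b | i | CC | PD | PS; B -> b; C -> i; D -> SB; E -> BB; P -> b | AE

No ε-productions.
After unit-elimination: S -> b | PS; A -> b | i | PS | ii | PSb; P -> b | Abb.
TERM: introduce B -> b, C -> i and substitute in every rule of length ≥2.
BIN: A -> PSB becomes A -> PD, D -> SB; P -> ABB becomes P -> AE, E -> BB.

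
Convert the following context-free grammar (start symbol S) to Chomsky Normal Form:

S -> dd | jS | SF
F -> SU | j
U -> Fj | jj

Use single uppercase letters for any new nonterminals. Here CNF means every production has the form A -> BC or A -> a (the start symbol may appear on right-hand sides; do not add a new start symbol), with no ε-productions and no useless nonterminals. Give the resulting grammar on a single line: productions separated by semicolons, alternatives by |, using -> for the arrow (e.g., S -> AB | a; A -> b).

S -> AA | BS | SF; A -> d; B -> j; F -> j | SU; U -> BB | FB

No ε-productions.
No unit productions to eliminate.
TERM: introduce A -> d, B -> j and substitute in every rule of length ≥2.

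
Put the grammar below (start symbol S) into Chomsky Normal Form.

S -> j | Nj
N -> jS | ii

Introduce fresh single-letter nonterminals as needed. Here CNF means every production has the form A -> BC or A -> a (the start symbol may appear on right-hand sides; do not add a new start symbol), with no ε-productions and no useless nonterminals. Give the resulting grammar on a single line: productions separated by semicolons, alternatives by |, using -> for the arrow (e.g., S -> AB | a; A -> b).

S -> j | NB; A -> i; B -> j; N -> AA | BS

No ε-productions.
No unit productions to eliminate.
TERM: introduce A -> i, B -> j and substitute in every rule of length ≥2.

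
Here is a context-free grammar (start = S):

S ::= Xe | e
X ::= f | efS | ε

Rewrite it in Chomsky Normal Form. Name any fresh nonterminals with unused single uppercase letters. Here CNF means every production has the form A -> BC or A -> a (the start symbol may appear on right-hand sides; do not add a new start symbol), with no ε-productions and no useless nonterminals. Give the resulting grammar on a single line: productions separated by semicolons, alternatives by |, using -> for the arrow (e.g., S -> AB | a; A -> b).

S -> e | XA; A -> e; B -> f; C -> BS; X -> f | AC

Nullable: {X}; after ε-elimination: S -> e | Xe; X -> f | efS.
No unit productions to eliminate.
TERM: introduce A -> e, B -> f and substitute in every rule of length ≥2.
BIN: X -> ABS becomes X -> AC, C -> BS.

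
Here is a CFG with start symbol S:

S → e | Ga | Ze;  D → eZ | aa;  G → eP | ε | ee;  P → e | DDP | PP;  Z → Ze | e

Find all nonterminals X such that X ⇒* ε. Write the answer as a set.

Directly nullable (have an ε-rule): {G}.
Not nullable: D, P, S, Z — each has a terminal in every rule's right-hand side or depends on a non-nullable symbol.

{G}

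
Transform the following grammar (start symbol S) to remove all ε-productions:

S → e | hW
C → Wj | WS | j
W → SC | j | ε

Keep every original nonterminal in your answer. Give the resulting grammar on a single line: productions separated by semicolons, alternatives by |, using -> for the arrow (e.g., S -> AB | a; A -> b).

S -> e | h | hW; C -> S | j | WS | Wj; W -> j | SC

Nullable set: {W}.
S -> hW: W nullable, giving h | hW.
C -> WS: W nullable, giving S | WS.
C -> Wj: W nullable, giving Wj | j.
Drop W -> ε.
Unchanged (no nullable symbols): S -> e; C -> j; W -> SC; W -> j.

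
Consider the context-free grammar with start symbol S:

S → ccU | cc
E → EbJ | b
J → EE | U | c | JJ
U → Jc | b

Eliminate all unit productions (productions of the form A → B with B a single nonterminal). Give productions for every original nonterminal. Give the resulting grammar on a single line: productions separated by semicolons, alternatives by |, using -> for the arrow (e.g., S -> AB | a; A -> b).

Unit productions: J->U.
Unit pairs (A ⇒* B via units): (J,U).
S: inherits non-unit rules of {S} → cc | ccU.
E: inherits non-unit rules of {E} → EbJ | b.
J: inherits non-unit rules of {J, U} → EE | JJ | Jc | b | c.
U: inherits non-unit rules of {U} → Jc | b.

S -> cc | ccU; E -> b | EbJ; J -> b | c | EE | JJ | Jc; U -> b | Jc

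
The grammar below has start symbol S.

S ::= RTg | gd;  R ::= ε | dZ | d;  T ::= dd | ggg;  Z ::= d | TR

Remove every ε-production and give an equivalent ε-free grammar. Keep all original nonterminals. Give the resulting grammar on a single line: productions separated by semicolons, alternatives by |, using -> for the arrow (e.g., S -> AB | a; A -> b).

S -> Tg | gd | RTg; R -> d | dZ; T -> dd | ggg; Z -> T | d | TR

Nullable set: {R}.
S -> RTg: R nullable, giving RTg | Tg.
Drop R -> ε.
Z -> TR: R nullable, giving T | TR.
Unchanged (no nullable symbols): S -> gd; R -> d; R -> dZ; T -> dd; T -> ggg; Z -> d.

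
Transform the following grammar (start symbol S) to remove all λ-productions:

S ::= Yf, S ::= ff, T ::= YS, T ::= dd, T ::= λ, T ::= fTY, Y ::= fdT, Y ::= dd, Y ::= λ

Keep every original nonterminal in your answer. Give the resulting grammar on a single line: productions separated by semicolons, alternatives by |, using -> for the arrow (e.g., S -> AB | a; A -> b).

Nullable set: {T, Y}.
S -> Yf: Y nullable, giving Yf | f.
Drop T -> λ.
T -> YS: Y nullable, giving S | YS.
T -> fTY: T, Y nullable, giving f | fT | fTY | fY.
Drop Y -> λ.
Y -> fdT: T nullable, giving fd | fdT.
Unchanged (no nullable symbols): S -> ff; T -> dd; Y -> dd.

S -> f | Yf | ff; T -> S | f | YS | dd | fT | fY | fTY; Y -> dd | fd | fdT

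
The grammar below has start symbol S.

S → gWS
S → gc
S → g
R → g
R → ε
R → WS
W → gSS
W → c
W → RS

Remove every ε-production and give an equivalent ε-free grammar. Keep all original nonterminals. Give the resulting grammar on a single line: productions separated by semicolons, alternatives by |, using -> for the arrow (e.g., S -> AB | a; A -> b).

Nullable set: {R}.
Drop R -> ε.
W -> RS: R nullable, giving RS | S.
Unchanged (no nullable symbols): S -> g; S -> gWS; S -> gc; R -> WS; R -> g; W -> c; W -> gSS.

S -> g | gc | gWS; R -> g | WS; W -> S | c | RS | gSS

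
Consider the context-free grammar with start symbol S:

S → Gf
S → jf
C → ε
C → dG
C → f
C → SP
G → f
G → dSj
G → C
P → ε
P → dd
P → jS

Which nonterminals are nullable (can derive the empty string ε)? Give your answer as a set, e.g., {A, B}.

Directly nullable (have an ε-rule): {C, P}.
G is nullable via G -> C (every symbol on the right is already known nullable).
Not nullable: S — each has a terminal in every rule's right-hand side or depends on a non-nullable symbol.

{C, G, P}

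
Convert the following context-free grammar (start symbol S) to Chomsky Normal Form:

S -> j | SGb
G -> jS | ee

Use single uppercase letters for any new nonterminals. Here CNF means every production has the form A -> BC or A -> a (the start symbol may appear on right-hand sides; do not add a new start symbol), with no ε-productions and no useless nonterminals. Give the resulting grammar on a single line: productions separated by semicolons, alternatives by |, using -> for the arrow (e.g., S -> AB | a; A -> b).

S -> j | SD; A -> e; B -> j; C -> b; D -> GC; G -> AA | BS

No ε-productions.
No unit productions to eliminate.
TERM: introduce C -> b, A -> e, B -> j and substitute in every rule of length ≥2.
BIN: S -> SGC becomes S -> SD, D -> GC.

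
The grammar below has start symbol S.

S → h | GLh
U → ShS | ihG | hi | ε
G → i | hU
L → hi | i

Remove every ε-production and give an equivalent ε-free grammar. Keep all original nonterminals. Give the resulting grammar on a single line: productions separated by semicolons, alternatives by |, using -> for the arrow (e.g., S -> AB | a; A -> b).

S -> h | GLh; G -> h | i | hU; L -> i | hi; U -> hi | ShS | ihG

Nullable set: {U}.
G -> hU: U nullable, giving h | hU.
Drop U -> ε.
Unchanged (no nullable symbols): S -> GLh; S -> h; G -> i; L -> hi; L -> i; U -> ShS; U -> hi; U -> ihG.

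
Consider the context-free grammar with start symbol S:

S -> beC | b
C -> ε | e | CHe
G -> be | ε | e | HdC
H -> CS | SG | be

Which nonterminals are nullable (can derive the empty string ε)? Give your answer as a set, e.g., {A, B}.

{C, G}

Directly nullable (have an ε-rule): {C, G}.
Not nullable: H, S — each has a terminal in every rule's right-hand side or depends on a non-nullable symbol.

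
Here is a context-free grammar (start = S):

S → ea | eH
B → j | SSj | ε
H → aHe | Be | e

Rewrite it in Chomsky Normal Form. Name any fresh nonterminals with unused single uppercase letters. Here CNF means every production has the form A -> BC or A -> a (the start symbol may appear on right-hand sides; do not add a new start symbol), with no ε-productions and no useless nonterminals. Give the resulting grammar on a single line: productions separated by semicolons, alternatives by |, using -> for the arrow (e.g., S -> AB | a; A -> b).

Nullable: {B}; after ε-elimination: S -> eH | ea; B -> j | SSj; H -> e | Be | aHe.
No unit productions to eliminate.
TERM: introduce D -> a, C -> e, A -> j and substitute in every rule of length ≥2.
BIN: B -> SSA becomes B -> SE, E -> SA; H -> DHC becomes H -> DF, F -> HC.

S -> CD | CH; A -> j; B -> j | SE; C -> e; D -> a; E -> SA; F -> HC; H -> e | BC | DF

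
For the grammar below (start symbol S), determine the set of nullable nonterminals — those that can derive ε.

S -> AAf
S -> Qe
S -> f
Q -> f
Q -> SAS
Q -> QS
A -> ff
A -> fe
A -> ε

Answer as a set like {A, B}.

Directly nullable (have an ε-rule): {A}.
Not nullable: Q, S — each has a terminal in every rule's right-hand side or depends on a non-nullable symbol.

{A}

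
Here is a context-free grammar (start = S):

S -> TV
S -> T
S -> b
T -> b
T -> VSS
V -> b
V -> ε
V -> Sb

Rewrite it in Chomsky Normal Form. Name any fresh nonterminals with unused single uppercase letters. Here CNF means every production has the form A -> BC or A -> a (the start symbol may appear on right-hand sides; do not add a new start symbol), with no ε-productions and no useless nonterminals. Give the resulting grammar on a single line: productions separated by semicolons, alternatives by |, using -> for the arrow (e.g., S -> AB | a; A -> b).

S -> b | SS | TV | VB; A -> b; B -> SS; C -> SS; T -> b | SS | VC; V -> b | SA

Nullable: {V}; after ε-elimination: S -> T | b | TV; T -> b | SS | VSS; V -> b | Sb.
After unit-elimination: S -> b | SS | TV | VSS; T -> b | SS | VSS; V -> b | Sb.
TERM: introduce A -> b and substitute in every rule of length ≥2.
BIN: S -> VSS becomes S -> VB, B -> SS; T -> VSS becomes T -> VC, C -> SS.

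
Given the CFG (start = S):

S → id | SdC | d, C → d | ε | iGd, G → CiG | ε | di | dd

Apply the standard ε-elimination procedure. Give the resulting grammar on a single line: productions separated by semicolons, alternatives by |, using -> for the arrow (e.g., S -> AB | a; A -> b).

S -> d | Sd | id | SdC; C -> d | id | iGd; G -> i | Ci | dd | di | iG | CiG

Nullable set: {C, G}.
S -> SdC: C nullable, giving Sd | SdC.
Drop C -> ε.
C -> iGd: G nullable, giving iGd | id.
Drop G -> ε.
G -> CiG: C, G nullable, giving Ci | CiG | i | iG.
Unchanged (no nullable symbols): S -> d; S -> id; C -> d; G -> dd; G -> di.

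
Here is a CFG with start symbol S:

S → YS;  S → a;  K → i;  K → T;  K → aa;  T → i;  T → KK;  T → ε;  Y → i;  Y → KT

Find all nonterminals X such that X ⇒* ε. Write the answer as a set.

Directly nullable (have an ε-rule): {T}.
K is nullable via K -> T (every symbol on the right is already known nullable).
Y is nullable via Y -> KT (every symbol on the right is already known nullable).
Not nullable: S — each has a terminal in every rule's right-hand side or depends on a non-nullable symbol.

{K, T, Y}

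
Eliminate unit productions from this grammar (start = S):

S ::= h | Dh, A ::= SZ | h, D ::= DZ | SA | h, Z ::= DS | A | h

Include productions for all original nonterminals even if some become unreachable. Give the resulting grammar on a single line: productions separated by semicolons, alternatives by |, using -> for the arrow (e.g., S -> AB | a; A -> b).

S -> h | Dh; A -> h | SZ; D -> h | DZ | SA; Z -> h | DS | SZ

Unit productions: Z->A.
Unit pairs (A ⇒* B via units): (Z,A).
S: inherits non-unit rules of {S} → Dh | h.
A: inherits non-unit rules of {A} → SZ | h.
D: inherits non-unit rules of {D} → DZ | SA | h.
Z: inherits non-unit rules of {A, Z} → DS | SZ | h.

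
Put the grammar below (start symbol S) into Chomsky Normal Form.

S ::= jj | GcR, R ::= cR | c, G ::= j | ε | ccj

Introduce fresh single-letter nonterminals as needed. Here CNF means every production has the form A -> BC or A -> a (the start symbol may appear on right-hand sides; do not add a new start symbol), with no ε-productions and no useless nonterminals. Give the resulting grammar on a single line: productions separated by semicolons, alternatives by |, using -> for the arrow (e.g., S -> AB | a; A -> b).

Nullable: {G}; after ε-elimination: S -> cR | jj | GcR; G -> j | ccj; R -> c | cR.
No unit productions to eliminate.
TERM: introduce A -> c, B -> j and substitute in every rule of length ≥2.
BIN: G -> AAB becomes G -> AC, C -> AB; S -> GAR becomes S -> GD, D -> AR.

S -> AR | BB | GD; A -> c; B -> j; C -> AB; D -> AR; G -> j | AC; R -> c | AR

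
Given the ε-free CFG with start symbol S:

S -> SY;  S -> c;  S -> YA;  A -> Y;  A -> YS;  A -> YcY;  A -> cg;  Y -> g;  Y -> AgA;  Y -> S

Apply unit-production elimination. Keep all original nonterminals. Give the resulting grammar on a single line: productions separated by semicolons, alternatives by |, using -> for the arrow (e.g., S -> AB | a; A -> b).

S -> c | SY | YA; A -> c | g | SY | YA | YS | cg | AgA | YcY; Y -> c | g | SY | YA | AgA

Unit productions: A->Y, Y->S.
Unit pairs (A ⇒* B via units): (A,S), (A,Y), (Y,S).
S: inherits non-unit rules of {S} → SY | YA | c.
A: inherits non-unit rules of {A, S, Y} → AgA | SY | YA | YS | YcY | c | cg | g.
Y: inherits non-unit rules of {S, Y} → AgA | SY | YA | c | g.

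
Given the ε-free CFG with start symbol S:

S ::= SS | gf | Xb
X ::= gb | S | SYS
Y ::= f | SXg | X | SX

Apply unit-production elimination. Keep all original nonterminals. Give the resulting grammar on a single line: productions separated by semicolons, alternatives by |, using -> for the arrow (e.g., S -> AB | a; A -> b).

Unit productions: X->S, Y->X.
Unit pairs (A ⇒* B via units): (X,S), (Y,S), (Y,X).
S: inherits non-unit rules of {S} → SS | Xb | gf.
X: inherits non-unit rules of {S, X} → SS | SYS | Xb | gb | gf.
Y: inherits non-unit rules of {S, X, Y} → SS | SX | SXg | SYS | Xb | f | gb | gf.

S -> SS | Xb | gf; X -> SS | Xb | gb | gf | SYS; Y -> f | SS | SX | Xb | gb | gf | SXg | SYS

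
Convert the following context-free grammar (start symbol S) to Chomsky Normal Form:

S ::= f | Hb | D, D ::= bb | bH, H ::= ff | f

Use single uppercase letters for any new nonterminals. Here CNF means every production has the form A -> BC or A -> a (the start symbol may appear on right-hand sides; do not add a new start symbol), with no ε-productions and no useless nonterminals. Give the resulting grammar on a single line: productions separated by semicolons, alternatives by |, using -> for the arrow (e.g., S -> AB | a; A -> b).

S -> f | AA | AH | HA; A -> b; B -> f; H -> f | BB

No ε-productions.
After unit-elimination: S -> f | Hb | bH | bb; D -> bH | bb; H -> f | ff.
TERM: introduce A -> b, B -> f and substitute in every rule of length ≥2.
Drop unreachable/unproductive: D.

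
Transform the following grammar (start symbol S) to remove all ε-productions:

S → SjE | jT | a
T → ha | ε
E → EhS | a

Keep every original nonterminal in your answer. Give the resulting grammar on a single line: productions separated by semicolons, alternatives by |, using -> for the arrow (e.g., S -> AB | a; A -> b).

Nullable set: {T}.
S -> jT: T nullable, giving j | jT.
Drop T -> ε.
Unchanged (no nullable symbols): S -> SjE; S -> a; E -> EhS; E -> a; T -> ha.

S -> a | j | jT | SjE; E -> a | EhS; T -> ha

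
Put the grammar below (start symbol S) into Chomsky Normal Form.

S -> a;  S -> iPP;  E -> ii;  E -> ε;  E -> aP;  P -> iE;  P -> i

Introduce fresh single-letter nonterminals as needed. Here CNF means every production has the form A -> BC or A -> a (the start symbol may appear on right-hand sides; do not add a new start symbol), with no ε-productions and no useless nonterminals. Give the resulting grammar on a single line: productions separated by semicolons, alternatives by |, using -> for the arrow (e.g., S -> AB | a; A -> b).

Nullable: {E}; after ε-elimination: S -> a | iPP; E -> aP | ii; P -> i | iE.
No unit productions to eliminate.
TERM: introduce A -> a, B -> i and substitute in every rule of length ≥2.
BIN: S -> BPP becomes S -> BC, C -> PP.

S -> a | BC; A -> a; B -> i; C -> PP; E -> AP | BB; P -> i | BE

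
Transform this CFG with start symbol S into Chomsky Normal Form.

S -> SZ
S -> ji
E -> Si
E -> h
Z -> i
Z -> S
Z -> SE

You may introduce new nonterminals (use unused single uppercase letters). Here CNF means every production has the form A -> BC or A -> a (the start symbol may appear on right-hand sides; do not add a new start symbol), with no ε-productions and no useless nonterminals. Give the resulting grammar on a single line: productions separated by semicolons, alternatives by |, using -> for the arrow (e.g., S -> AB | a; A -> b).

No ε-productions.
After unit-elimination: S -> SZ | ji; E -> h | Si; Z -> i | SE | SZ | ji.
TERM: introduce A -> i, B -> j and substitute in every rule of length ≥2.

S -> BA | SZ; A -> i; B -> j; E -> h | SA; Z -> i | BA | SE | SZ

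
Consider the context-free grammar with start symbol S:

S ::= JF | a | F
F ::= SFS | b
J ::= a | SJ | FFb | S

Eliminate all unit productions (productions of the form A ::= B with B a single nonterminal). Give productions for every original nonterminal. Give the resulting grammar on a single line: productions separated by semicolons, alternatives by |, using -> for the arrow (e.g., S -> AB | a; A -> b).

S -> a | b | JF | SFS; F -> b | SFS; J -> a | b | JF | SJ | FFb | SFS

Unit productions: J->S, S->F.
Unit pairs (A ⇒* B via units): (J,F), (J,S), (S,F).
S: inherits non-unit rules of {F, S} → JF | SFS | a | b.
F: inherits non-unit rules of {F} → SFS | b.
J: inherits non-unit rules of {F, J, S} → FFb | JF | SFS | SJ | a | b.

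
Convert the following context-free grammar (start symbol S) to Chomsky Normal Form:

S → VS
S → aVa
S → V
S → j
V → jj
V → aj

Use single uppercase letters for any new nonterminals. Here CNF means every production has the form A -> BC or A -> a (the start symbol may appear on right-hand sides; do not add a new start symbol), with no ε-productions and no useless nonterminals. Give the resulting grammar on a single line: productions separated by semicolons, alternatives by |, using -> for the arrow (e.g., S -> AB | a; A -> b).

No ε-productions.
After unit-elimination: S -> j | VS | aj | jj | aVa; V -> aj | jj.
TERM: introduce A -> a, B -> j and substitute in every rule of length ≥2.
BIN: S -> AVA becomes S -> AC, C -> VA.

S -> j | AB | AC | BB | VS; A -> a; B -> j; C -> VA; V -> AB | BB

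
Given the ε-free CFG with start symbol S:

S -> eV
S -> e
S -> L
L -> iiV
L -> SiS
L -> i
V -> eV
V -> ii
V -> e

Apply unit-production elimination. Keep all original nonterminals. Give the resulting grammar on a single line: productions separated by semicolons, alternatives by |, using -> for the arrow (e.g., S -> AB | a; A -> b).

S -> e | i | eV | SiS | iiV; L -> i | SiS | iiV; V -> e | eV | ii

Unit productions: S->L.
Unit pairs (A ⇒* B via units): (S,L).
S: inherits non-unit rules of {L, S} → SiS | e | eV | i | iiV.
L: inherits non-unit rules of {L} → SiS | i | iiV.
V: inherits non-unit rules of {V} → e | eV | ii.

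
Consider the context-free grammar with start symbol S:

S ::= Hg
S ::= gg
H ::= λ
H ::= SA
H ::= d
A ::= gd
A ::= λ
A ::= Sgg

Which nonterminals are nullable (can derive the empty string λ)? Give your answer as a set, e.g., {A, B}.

{A, H}

Directly nullable (have an ε-rule): {A, H}.
Not nullable: S — each has a terminal in every rule's right-hand side or depends on a non-nullable symbol.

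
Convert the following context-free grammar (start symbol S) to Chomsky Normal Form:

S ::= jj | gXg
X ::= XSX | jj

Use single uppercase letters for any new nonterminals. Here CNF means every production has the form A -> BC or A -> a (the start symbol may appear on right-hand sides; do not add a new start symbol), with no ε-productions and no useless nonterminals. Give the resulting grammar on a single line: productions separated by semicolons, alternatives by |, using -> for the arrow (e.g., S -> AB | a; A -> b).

No ε-productions.
No unit productions to eliminate.
TERM: introduce A -> g, B -> j and substitute in every rule of length ≥2.
BIN: S -> AXA becomes S -> AC, C -> XA; X -> XSX becomes X -> XD, D -> SX.

S -> AC | BB; A -> g; B -> j; C -> XA; D -> SX; X -> BB | XD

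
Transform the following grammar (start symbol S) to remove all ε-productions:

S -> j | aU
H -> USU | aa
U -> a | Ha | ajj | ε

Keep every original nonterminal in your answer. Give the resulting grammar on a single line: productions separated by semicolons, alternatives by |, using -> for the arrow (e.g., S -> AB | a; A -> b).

Nullable set: {U}.
S -> aU: U nullable, giving a | aU.
H -> USU: U, U nullable, giving S | SU | US | USU.
Drop U -> ε.
Unchanged (no nullable symbols): S -> j; H -> aa; U -> Ha; U -> a; U -> ajj.

S -> a | j | aU; H -> S | SU | US | aa | USU; U -> a | Ha | ajj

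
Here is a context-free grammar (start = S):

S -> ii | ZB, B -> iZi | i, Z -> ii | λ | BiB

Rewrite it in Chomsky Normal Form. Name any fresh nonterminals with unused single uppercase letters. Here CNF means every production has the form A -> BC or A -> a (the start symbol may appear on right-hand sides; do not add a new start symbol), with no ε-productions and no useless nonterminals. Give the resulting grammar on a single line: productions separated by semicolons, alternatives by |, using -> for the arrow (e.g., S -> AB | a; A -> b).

Nullable: {Z}; after ε-elimination: S -> B | ZB | ii; B -> i | ii | iZi; Z -> ii | BiB.
After unit-elimination: S -> i | ZB | ii | iZi; B -> i | ii | iZi; Z -> ii | BiB.
TERM: introduce A -> i and substitute in every rule of length ≥2.
BIN: B -> AZA becomes B -> AC, C -> ZA; S -> AZA becomes S -> AD, D -> ZA; Z -> BAB becomes Z -> BE, E -> AB.

S -> i | AA | AD | ZB; A -> i; B -> i | AA | AC; C -> ZA; D -> ZA; E -> AB; Z -> AA | BE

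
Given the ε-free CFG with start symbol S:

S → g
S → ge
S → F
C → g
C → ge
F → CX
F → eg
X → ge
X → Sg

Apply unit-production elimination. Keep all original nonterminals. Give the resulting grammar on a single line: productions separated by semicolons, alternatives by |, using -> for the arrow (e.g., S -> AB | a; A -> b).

S -> g | CX | eg | ge; C -> g | ge; F -> CX | eg; X -> Sg | ge

Unit productions: S->F.
Unit pairs (A ⇒* B via units): (S,F).
S: inherits non-unit rules of {F, S} → CX | eg | g | ge.
C: inherits non-unit rules of {C} → g | ge.
F: inherits non-unit rules of {F} → CX | eg.
X: inherits non-unit rules of {X} → Sg | ge.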